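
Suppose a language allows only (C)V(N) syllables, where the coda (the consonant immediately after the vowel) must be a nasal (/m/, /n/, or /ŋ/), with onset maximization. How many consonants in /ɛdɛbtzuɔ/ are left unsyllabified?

2

The consonants /b/, /t/ cannot be parsed into a legal (C)V(N) syllable (only a nasal (/m/, /n/, or /ŋ/) is licensed in coda position; onsets are limited to one consonant).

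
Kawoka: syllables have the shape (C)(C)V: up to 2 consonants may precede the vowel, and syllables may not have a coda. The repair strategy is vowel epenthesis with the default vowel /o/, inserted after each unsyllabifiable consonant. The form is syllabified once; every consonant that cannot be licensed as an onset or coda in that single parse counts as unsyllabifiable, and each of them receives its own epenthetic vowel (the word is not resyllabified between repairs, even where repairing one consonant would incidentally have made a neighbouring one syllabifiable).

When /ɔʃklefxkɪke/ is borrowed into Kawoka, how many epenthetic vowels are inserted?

2

The unsyllabifiable consonants are /ʃ/, /f/; each receives one epenthetic vowel.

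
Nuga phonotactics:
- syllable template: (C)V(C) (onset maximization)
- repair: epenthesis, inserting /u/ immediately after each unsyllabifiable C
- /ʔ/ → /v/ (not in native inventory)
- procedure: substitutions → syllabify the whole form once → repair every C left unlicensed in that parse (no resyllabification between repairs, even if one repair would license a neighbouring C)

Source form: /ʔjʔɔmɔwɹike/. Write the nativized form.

Substitution: /ʔ/ → /v/, giving /vjvɔmɔwɹike/.
Under (C)V(C), the unsyllabifiable consonants are /v/, /j/ (at most one coda consonant is licensed; onsets are limited to one consonant).
Epenthesis after each stranded consonant: /v/ → /vu/, /j/ → /ju/.

vujuvɔmɔwɹike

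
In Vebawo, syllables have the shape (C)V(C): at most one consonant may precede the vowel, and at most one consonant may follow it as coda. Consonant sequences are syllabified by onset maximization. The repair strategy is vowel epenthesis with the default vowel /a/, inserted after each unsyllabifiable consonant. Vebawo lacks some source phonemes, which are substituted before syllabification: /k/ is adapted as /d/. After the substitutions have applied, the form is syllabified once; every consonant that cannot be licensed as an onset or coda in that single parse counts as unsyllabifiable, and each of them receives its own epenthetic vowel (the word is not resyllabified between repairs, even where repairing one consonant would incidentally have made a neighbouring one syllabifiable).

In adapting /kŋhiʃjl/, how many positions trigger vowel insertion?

4

After substitution the input is /dŋhiʃjl/.
The unsyllabifiable consonants are /d/, /ŋ/, /j/, /l/; each receives one epenthetic vowel.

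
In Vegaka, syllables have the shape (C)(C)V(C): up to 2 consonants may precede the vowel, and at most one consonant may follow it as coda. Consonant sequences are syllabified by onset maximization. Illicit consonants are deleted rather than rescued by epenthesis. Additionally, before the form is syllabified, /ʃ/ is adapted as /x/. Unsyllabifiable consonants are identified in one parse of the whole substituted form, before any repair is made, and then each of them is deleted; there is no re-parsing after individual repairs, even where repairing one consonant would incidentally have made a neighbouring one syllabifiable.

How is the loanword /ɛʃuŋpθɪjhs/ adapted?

Substitution: /ʃ/ → /x/, giving /ɛxuŋpθɪjhs/.
Under (C)(C)V(C), the unsyllabifiable consonants are /h/, /s/ (at most one coda consonant is licensed; onsets may contain at most 2 consonants).
Each unlicensed consonant is deleted: /h/, /s/.

ɛxuŋpθɪj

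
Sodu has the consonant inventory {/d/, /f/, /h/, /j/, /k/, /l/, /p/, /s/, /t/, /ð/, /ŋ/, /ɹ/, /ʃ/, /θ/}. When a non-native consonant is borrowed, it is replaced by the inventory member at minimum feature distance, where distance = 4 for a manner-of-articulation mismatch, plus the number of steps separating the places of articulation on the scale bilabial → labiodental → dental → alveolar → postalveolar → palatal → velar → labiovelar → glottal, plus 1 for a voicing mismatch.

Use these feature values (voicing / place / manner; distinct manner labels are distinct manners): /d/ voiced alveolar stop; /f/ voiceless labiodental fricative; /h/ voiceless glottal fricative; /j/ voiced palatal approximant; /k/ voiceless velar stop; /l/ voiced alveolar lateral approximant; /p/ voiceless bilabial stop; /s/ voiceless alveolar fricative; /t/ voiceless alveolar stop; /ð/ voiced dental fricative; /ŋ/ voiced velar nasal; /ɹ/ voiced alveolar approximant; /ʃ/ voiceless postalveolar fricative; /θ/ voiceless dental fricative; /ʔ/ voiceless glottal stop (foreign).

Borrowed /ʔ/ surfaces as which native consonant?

k

/k/ is closest: same manner (stop), place distance 2 (glottal→velar), same voicing; total 2. Next closest is /h/ at distance 4.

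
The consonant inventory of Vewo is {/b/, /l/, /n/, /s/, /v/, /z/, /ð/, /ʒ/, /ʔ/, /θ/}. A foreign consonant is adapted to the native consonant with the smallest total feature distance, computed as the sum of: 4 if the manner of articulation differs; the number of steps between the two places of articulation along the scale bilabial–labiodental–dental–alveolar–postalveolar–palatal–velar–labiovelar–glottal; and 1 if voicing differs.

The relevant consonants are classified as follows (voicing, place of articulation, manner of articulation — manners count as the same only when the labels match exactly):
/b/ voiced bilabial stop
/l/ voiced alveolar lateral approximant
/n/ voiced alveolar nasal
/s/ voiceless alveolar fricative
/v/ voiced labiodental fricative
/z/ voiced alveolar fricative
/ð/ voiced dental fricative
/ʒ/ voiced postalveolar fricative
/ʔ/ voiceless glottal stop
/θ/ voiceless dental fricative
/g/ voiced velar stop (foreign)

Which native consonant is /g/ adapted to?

ʔ

/ʔ/ is closest: same manner (stop), place distance 2 (velar→glottal), voicing differs (+1); total 3. Next closest is /b/ at distance 6.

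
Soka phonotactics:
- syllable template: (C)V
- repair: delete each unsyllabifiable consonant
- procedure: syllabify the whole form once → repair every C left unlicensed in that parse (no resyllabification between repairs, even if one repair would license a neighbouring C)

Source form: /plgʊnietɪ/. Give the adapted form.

Under (C)V, the unsyllabifiable consonants are /p/, /l/ (no codas are permitted; onsets are limited to one consonant).
Deletion applies to /p/, /l/.

gʊnietɪ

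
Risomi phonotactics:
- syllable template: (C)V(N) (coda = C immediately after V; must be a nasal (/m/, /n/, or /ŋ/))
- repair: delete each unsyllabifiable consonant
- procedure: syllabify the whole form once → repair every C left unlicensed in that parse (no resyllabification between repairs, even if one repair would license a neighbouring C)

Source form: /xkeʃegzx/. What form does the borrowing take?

keʃe

The consonants /x/, /g/, /z/, /x/ cannot be parsed into a legal (C)V(N) syllable (only a nasal (/m/, /n/, or /ŋ/) is licensed in coda position; onsets are limited to one consonant).
Deletion applies to /x/, /g/, /z/, /x/.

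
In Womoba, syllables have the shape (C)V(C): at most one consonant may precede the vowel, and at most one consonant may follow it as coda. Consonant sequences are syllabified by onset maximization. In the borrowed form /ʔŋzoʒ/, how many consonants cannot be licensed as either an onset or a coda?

2

Syllabifying with onset maximization leaves /ʔ/, /ŋ/ stranded (at most one coda consonant is licensed; onsets are limited to one consonant).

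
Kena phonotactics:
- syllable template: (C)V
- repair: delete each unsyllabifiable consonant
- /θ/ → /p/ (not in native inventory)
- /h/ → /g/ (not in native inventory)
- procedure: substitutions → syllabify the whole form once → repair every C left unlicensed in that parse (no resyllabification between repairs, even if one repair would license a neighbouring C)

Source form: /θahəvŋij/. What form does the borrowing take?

Substitution: /θ/ → /p/, /h/ → /g/, giving /pagəvŋij/.
Under (C)V, the unsyllabifiable consonants are /v/, /j/ (no codas are permitted; onsets are limited to one consonant).
Each unlicensed consonant is deleted: /v/, /j/.

pagəŋi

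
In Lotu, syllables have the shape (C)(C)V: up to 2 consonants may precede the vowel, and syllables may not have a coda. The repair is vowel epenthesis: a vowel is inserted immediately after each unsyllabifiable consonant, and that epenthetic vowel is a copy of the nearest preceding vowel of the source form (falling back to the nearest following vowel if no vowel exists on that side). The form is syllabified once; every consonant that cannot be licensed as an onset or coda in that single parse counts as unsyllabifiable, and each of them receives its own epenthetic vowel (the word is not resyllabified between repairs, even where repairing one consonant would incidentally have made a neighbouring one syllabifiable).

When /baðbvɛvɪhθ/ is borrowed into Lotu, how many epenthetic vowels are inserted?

The unsyllabifiable consonants are /ð/, /h/, /θ/; each receives one epenthetic vowel.

3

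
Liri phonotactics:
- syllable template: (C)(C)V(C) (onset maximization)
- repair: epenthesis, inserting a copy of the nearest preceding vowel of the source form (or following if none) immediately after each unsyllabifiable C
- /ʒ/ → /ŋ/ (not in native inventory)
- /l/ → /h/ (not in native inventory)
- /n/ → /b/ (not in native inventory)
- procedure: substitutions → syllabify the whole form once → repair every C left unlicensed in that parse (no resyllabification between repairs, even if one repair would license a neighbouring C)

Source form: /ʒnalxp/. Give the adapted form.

Substitution: /ʒ/ → /ŋ/, /n/ → /b/, /l/ → /h/, giving /ŋbahxp/.
Syllabifying with onset maximization leaves /x/, /p/ stranded (at most one coda consonant is licensed; onsets may contain at most 2 consonants).
Inserting the epenthetic vowel yields /x/ → /xa/, /p/ → /pa/.

ŋbahxapa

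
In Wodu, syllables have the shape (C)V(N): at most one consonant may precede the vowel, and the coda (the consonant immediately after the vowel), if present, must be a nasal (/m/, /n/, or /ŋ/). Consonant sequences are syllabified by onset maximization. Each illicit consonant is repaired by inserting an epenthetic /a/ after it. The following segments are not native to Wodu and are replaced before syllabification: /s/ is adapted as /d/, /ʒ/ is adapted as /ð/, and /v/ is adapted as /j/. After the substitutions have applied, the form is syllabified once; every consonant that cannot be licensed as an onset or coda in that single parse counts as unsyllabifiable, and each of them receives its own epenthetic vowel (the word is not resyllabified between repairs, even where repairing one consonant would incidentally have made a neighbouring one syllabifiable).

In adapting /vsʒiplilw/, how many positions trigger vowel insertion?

After substitution the input is /jdðiplilw/.
The unsyllabifiable consonants are /j/, /d/, /p/, /l/, /w/; each receives one epenthetic vowel.

5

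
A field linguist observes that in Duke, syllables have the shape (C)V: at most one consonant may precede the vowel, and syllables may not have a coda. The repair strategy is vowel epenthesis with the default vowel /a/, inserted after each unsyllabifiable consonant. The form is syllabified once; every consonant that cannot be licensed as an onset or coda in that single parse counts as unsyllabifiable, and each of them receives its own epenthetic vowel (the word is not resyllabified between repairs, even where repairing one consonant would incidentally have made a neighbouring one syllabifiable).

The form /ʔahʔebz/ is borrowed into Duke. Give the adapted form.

ʔahaʔebaza

Under (C)V, the unsyllabifiable consonants are /h/, /b/, /z/ (no codas are permitted; onsets are limited to one consonant).
Each unlicensed consonant becomes the onset of a new syllable: /h/ → /ha/, /b/ → /ba/, /z/ → /za/.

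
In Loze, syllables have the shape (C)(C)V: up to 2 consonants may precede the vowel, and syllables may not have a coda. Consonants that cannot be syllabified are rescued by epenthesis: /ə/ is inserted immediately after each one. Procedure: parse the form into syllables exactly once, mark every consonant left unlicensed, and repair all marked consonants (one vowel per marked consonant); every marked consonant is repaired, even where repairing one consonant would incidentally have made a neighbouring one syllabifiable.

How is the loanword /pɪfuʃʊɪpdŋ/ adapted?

Under (C)(C)V, the unsyllabifiable consonants are /p/, /d/, /ŋ/ (no codas are permitted; onsets may contain at most 2 consonants).
Inserting the epenthetic vowel yields /p/ → /pə/, /d/ → /də/, /ŋ/ → /ŋə/.

pɪfuʃʊɪpədəŋə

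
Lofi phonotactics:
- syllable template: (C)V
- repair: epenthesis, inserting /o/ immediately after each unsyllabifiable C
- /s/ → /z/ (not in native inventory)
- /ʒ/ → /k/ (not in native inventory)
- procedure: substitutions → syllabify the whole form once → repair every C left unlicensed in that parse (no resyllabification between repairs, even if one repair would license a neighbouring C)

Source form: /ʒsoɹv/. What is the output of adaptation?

kozoɹovo

Substitution: /ʒ/ → /k/, /s/ → /z/, giving /kzoɹv/.
The consonants /k/, /ɹ/, /v/ cannot be parsed into a legal (C)V syllable (no codas are permitted; onsets are limited to one consonant).
Each unlicensed consonant becomes the onset of a new syllable: /k/ → /ko/, /ɹ/ → /ɹo/, /v/ → /vo/.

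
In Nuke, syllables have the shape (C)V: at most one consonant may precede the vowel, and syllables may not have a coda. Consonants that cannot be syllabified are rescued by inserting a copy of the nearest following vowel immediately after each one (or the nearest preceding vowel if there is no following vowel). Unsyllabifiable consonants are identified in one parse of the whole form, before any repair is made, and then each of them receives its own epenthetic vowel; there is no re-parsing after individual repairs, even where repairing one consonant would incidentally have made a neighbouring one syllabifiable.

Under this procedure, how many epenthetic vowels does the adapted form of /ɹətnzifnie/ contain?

3

The unsyllabifiable consonants are /t/, /n/, /f/; each receives one epenthetic vowel.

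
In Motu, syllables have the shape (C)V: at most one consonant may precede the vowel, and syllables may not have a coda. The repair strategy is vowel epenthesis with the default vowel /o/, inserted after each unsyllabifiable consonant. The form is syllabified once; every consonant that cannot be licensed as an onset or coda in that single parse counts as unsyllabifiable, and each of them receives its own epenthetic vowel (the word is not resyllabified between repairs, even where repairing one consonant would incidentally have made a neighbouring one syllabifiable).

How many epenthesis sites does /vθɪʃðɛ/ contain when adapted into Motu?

The unsyllabifiable consonants are /v/, /ʃ/; each receives one epenthetic vowel.

2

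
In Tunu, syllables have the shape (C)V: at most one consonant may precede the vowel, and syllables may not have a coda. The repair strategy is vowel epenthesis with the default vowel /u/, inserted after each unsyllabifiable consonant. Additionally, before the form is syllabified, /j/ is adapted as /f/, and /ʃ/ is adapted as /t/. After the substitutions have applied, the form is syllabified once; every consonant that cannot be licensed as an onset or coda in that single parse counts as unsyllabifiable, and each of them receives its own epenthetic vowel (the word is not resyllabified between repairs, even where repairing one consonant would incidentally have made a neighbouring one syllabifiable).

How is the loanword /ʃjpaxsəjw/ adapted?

tufupaxusəfuwu

Substitution: /ʃ/ → /t/, /j/ → /f/, giving /tfpaxsəfw/.
Syllabifying with onset maximization leaves /t/, /f/, /x/, /f/, /w/ stranded (no codas are permitted; onsets are limited to one consonant).
Epenthesis after each stranded consonant: /t/ → /tu/, /f/ → /fu/, /x/ → /xu/, /f/ → /fu/, /w/ → /wu/.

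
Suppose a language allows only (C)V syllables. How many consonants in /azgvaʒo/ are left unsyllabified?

The consonants /z/, /g/ cannot be parsed into a legal (C)V syllable (no codas are permitted; onsets are limited to one consonant).

2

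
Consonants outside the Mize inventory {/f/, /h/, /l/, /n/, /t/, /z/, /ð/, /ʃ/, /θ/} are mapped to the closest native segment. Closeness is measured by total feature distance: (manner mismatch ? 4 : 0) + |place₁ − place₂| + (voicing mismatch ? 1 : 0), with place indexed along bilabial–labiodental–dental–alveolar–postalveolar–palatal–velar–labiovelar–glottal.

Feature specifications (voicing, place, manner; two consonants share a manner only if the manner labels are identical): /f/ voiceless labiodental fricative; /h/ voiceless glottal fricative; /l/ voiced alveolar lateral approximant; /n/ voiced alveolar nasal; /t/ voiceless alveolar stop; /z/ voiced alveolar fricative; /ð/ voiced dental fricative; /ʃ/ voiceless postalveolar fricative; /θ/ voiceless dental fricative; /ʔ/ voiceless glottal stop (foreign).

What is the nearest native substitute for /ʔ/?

/h/ is closest: manner differs (stop→fricative, +4), place distance 0 (glottal→glottal), same voicing; total 4. Next closest is /t/ at distance 5.

h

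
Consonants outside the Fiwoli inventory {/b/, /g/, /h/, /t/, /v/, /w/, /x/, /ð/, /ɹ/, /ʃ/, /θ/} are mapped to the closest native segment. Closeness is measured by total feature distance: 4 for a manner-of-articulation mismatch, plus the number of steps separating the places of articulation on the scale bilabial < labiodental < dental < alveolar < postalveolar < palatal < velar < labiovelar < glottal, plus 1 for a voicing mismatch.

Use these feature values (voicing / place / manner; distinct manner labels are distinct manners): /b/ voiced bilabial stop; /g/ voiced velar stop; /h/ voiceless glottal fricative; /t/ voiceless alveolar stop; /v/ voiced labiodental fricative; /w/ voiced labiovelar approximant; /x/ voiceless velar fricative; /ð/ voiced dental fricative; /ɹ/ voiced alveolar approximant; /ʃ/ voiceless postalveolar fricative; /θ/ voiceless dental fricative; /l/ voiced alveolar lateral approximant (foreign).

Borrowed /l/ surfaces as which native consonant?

ɹ

/ɹ/ is closest: manner differs (lateral approximant→approximant, +4), place distance 0 (alveolar→alveolar), same voicing; total 4. Next closest is /t/ at distance 5.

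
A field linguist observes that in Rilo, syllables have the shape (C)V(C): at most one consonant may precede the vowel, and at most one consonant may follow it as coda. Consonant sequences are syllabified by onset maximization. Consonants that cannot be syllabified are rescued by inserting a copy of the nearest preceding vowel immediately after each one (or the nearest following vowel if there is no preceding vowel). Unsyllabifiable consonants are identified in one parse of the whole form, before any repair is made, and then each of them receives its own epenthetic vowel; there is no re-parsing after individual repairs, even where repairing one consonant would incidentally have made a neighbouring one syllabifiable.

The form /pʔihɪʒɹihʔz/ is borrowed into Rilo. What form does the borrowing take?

Under (C)V(C), the unsyllabifiable consonants are /p/, /ʔ/, /z/ (at most one coda consonant is licensed; onsets are limited to one consonant).
Epenthesis after each stranded consonant: /p/ → /pi/, /ʔ/ → /ʔi/, /z/ → /zi/.

piʔihɪʒɹihʔizi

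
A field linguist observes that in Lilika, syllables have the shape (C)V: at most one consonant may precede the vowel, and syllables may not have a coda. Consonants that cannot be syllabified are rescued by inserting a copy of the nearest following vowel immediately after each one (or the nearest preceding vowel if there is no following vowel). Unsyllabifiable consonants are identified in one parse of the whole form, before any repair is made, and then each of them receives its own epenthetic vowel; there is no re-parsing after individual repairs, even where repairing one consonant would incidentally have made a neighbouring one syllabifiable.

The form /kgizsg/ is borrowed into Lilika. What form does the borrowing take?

Syllabifying with onset maximization leaves /k/, /z/, /s/, /g/ stranded (no codas are permitted; onsets are limited to one consonant).
Inserting the epenthetic vowel yields /k/ → /ki/, /z/ → /zi/, /s/ → /si/, /g/ → /gi/.

kigizisigi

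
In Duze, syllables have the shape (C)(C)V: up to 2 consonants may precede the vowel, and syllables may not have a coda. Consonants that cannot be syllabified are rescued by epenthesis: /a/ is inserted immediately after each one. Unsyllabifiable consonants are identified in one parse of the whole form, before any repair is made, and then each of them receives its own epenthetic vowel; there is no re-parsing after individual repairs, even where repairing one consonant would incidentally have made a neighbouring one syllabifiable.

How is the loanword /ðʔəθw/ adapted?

ðʔəθawa

The consonants /θ/, /w/ cannot be parsed into a legal (C)(C)V syllable (no codas are permitted; onsets may contain at most 2 consonants).
Inserting the epenthetic vowel yields /θ/ → /θa/, /w/ → /wa/.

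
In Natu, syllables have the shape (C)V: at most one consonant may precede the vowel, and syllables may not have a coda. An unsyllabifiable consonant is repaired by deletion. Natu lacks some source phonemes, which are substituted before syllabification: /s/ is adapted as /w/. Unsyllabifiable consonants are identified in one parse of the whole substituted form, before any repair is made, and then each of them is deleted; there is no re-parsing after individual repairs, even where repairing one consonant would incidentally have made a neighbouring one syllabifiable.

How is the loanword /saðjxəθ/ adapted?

Substitution: /s/ → /w/, giving /waðjxəθ/.
Under (C)V, the unsyllabifiable consonants are /ð/, /j/, /θ/ (no codas are permitted; onsets are limited to one consonant).
Deleting the stranded consonants removes /ð/, /j/, /θ/.

waxə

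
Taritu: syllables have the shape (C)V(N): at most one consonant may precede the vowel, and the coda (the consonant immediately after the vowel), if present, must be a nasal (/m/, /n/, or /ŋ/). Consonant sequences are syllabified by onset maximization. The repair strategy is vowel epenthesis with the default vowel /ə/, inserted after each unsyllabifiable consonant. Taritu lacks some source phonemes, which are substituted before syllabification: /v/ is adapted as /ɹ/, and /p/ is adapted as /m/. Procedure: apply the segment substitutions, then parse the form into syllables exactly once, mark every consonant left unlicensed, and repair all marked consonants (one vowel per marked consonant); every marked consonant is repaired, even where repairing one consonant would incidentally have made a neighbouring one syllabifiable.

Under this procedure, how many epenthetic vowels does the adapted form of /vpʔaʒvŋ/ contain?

5

After substitution the input is /ɹmʔaʒɹŋ/.
The unsyllabifiable consonants are /ɹ/, /m/, /ʒ/, /ɹ/, /ŋ/; each receives one epenthetic vowel.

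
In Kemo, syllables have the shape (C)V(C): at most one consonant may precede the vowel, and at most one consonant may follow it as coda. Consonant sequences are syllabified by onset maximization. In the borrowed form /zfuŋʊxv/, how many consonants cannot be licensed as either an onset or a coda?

2

The consonants /z/, /v/ cannot be parsed into a legal (C)V(C) syllable (at most one coda consonant is licensed; onsets are limited to one consonant).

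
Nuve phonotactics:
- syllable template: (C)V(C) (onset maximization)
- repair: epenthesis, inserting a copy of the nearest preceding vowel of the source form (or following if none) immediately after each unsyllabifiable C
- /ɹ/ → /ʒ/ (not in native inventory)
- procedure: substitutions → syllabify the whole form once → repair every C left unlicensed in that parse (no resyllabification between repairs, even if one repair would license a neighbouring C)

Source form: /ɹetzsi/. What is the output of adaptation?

Substitution: /ɹ/ → /ʒ/, giving /ʒetzsi/.
Syllabifying with onset maximization leaves /z/ stranded (at most one coda consonant is licensed; onsets are limited to one consonant).
Inserting the epenthetic vowel yields /z/ → /ze/.

ʒetzesi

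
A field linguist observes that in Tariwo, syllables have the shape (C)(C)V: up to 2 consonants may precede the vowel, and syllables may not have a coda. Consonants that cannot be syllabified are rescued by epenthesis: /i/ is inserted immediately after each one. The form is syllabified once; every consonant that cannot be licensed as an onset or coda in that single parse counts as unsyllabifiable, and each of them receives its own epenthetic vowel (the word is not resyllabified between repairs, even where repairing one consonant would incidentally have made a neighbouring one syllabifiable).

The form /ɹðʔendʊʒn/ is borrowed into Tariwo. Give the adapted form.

Syllabifying with onset maximization leaves /ɹ/, /ʒ/, /n/ stranded (no codas are permitted; onsets may contain at most 2 consonants).
Each unlicensed consonant becomes the onset of a new syllable: /ɹ/ → /ɹi/, /ʒ/ → /ʒi/, /n/ → /ni/.

ɹiðʔendʊʒini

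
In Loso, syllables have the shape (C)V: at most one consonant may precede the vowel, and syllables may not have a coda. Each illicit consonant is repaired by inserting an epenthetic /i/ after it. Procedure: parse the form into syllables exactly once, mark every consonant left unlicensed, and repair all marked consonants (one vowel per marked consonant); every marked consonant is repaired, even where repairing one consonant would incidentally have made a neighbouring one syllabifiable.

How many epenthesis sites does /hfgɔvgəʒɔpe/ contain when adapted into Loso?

3

The unsyllabifiable consonants are /h/, /f/, /v/; each receives one epenthetic vowel.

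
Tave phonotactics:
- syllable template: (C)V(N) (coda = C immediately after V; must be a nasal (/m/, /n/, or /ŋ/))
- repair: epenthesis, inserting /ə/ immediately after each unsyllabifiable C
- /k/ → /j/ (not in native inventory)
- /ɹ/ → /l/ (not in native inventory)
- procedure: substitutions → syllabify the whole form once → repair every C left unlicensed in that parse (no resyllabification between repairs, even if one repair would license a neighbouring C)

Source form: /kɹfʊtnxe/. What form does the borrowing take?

Substitution: /k/ → /j/, /ɹ/ → /l/, giving /jlfʊtnxe/.
Under (C)V(N), the unsyllabifiable consonants are /j/, /l/, /t/, /n/ (only a nasal (/m/, /n/, or /ŋ/) is licensed in coda position; onsets are limited to one consonant).
Epenthesis after each stranded consonant: /j/ → /jə/, /l/ → /lə/, /t/ → /tə/, /n/ → /nə/.

jələfʊtənəxe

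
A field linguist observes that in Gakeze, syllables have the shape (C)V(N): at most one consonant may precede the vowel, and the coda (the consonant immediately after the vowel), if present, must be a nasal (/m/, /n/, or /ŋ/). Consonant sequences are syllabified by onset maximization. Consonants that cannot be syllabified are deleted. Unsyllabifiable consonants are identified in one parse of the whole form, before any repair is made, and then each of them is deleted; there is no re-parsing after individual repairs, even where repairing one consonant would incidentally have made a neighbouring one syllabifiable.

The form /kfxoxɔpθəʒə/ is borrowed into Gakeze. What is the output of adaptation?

Syllabifying with onset maximization leaves /k/, /f/, /p/ stranded (only a nasal (/m/, /n/, or /ŋ/) is licensed in coda position; onsets are limited to one consonant).
Each unlicensed consonant is deleted: /k/, /f/, /p/.

xoxɔθəʒə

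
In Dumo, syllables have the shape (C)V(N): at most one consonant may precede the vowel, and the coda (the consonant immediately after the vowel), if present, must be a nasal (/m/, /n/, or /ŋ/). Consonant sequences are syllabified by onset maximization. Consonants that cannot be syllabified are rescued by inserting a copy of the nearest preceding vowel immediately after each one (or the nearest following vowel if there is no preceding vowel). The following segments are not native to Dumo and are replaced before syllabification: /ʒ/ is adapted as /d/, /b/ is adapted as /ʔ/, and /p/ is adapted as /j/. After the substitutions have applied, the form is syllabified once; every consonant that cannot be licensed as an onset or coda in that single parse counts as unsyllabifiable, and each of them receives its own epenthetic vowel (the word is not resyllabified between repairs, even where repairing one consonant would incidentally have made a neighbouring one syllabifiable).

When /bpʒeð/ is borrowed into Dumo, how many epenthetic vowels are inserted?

3

After substitution the input is /ʔjdeð/.
The unsyllabifiable consonants are /ʔ/, /j/, /ð/; each receives one epenthetic vowel.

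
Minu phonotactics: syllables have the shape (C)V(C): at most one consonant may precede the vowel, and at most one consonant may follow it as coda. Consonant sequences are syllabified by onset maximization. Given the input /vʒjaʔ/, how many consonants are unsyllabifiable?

2

The consonants /v/, /ʒ/ cannot be parsed into a legal (C)V(C) syllable (at most one coda consonant is licensed; onsets are limited to one consonant).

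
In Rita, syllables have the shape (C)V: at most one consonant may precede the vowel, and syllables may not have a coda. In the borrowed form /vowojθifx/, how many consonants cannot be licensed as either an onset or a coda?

Syllabifying with onset maximization leaves /j/, /f/, /x/ stranded (no codas are permitted; onsets are limited to one consonant).

3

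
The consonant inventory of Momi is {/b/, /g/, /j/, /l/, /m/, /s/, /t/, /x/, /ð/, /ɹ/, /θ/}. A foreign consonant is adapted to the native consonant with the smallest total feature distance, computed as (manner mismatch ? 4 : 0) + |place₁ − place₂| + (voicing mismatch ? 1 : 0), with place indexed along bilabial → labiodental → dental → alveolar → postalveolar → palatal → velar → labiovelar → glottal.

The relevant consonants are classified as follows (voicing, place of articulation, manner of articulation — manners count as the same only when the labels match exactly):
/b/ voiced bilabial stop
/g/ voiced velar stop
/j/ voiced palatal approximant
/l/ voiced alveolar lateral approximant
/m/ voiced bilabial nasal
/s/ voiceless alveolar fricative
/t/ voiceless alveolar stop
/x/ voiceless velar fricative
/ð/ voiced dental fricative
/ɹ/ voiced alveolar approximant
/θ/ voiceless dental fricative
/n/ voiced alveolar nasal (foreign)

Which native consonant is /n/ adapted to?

m

/m/ is closest: same manner (nasal), place distance 3 (alveolar→bilabial), same voicing; total 3. Next closest is /l/ at distance 4.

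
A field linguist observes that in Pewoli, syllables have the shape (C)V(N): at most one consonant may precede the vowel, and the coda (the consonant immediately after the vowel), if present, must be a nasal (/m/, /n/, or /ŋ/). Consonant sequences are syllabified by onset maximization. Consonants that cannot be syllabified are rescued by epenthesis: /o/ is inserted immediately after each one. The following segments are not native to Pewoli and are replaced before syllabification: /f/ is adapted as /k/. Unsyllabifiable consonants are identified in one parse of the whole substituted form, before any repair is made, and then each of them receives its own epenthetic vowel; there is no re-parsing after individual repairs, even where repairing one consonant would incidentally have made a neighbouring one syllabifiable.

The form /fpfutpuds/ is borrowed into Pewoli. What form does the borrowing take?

kopokutopudoso

Substitution: /f/ → /k/, giving /kpkutpuds/.
Under (C)V(N), the unsyllabifiable consonants are /k/, /p/, /t/, /d/, /s/ (only a nasal (/m/, /n/, or /ŋ/) is licensed in coda position; onsets are limited to one consonant).
Inserting the epenthetic vowel yields /k/ → /ko/, /p/ → /po/, /t/ → /to/, /d/ → /do/, /s/ → /so/.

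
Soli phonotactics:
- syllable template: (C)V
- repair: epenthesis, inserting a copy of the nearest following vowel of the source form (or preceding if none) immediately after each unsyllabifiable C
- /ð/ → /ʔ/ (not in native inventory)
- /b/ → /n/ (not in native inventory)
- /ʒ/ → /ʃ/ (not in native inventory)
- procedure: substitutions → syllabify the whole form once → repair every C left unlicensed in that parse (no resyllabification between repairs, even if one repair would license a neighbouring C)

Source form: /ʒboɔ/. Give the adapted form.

ʃonoɔ

Substitution: /ʒ/ → /ʃ/, /b/ → /n/, giving /ʃnoɔ/.
Syllabifying with onset maximization leaves /ʃ/ stranded (no codas are permitted; onsets are limited to one consonant).
Epenthesis after each stranded consonant: /ʃ/ → /ʃo/.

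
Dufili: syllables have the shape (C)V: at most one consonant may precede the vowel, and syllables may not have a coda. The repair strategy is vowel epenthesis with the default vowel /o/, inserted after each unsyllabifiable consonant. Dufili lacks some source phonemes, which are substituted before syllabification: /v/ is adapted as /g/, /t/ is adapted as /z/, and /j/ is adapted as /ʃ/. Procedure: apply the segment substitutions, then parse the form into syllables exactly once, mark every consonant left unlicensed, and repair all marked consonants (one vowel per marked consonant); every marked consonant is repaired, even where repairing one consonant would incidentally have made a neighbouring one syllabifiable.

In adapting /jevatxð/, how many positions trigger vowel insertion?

After substitution the input is /ʃegazxð/.
The unsyllabifiable consonants are /z/, /x/, /ð/; each receives one epenthetic vowel.

3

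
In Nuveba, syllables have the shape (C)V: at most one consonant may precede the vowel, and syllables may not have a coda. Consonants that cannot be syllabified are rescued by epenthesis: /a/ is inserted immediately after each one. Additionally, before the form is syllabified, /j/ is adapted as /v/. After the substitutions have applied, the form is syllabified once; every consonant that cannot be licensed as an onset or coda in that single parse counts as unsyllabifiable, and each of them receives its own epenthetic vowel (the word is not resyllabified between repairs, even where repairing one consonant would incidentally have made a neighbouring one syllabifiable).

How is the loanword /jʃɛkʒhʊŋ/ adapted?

Substitution: /j/ → /v/, giving /vʃɛkʒhʊŋ/.
Under (C)V, the unsyllabifiable consonants are /v/, /k/, /ʒ/, /ŋ/ (no codas are permitted; onsets are limited to one consonant).
Epenthesis after each stranded consonant: /v/ → /va/, /k/ → /ka/, /ʒ/ → /ʒa/, /ŋ/ → /ŋa/.

vaʃɛkaʒahʊŋa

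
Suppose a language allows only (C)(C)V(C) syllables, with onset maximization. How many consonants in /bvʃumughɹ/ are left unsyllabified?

3

Syllabifying with onset maximization leaves /b/, /h/, /ɹ/ stranded (at most one coda consonant is licensed; onsets may contain at most 2 consonants).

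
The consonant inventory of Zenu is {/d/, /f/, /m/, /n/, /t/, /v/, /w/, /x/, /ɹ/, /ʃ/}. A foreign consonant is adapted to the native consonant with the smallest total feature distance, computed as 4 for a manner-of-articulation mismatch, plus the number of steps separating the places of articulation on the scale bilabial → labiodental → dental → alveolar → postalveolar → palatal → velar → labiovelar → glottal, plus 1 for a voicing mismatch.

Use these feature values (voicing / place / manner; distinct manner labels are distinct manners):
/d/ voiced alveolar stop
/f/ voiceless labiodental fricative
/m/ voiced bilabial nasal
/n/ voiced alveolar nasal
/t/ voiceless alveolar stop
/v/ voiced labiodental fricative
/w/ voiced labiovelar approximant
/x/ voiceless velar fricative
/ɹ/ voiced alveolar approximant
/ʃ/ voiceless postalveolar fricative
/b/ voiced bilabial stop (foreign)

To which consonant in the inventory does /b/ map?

d

/d/ is closest: same manner (stop), place distance 3 (bilabial→alveolar), same voicing; total 3. Next closest is /m/ at distance 4.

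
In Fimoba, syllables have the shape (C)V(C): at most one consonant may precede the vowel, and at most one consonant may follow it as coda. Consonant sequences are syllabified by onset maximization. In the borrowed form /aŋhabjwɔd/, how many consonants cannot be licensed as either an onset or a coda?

1

Under (C)V(C), the unsyllabifiable consonants are /j/ (at most one coda consonant is licensed; onsets are limited to one consonant).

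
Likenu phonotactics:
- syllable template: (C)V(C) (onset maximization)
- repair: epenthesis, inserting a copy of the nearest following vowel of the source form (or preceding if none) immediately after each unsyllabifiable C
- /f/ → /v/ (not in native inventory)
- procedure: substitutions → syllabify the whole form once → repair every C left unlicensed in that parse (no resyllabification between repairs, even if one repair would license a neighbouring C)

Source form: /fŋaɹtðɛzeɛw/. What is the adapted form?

vaŋaɹtɛðɛzeɛw

Substitution: /f/ → /v/, giving /vŋaɹtðɛzeɛw/.
Under (C)V(C), the unsyllabifiable consonants are /v/, /t/ (at most one coda consonant is licensed; onsets are limited to one consonant).
Each unlicensed consonant becomes the onset of a new syllable: /v/ → /va/, /t/ → /tɛ/.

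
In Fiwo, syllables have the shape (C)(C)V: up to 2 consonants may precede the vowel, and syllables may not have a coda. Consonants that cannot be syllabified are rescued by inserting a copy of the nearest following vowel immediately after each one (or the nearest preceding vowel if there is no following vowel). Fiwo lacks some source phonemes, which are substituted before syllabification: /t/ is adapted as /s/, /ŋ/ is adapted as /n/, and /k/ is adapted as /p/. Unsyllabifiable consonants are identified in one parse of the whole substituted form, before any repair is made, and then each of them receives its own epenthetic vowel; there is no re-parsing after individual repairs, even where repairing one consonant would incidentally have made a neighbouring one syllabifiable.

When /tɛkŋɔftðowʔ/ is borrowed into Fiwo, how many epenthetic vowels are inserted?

After substitution the input is /sɛpnɔfsðowʔ/.
The unsyllabifiable consonants are /f/, /w/, /ʔ/; each receives one epenthetic vowel.

3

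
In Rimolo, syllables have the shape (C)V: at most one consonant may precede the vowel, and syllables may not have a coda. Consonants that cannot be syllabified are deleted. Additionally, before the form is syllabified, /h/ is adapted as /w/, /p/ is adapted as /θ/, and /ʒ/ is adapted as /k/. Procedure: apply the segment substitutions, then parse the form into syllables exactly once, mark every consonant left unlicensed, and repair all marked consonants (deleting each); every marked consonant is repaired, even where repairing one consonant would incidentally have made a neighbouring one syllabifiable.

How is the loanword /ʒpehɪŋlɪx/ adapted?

Substitution: /ʒ/ → /k/, /p/ → /θ/, /h/ → /w/, giving /kθewɪŋlɪx/.
The consonants /k/, /ŋ/, /x/ cannot be parsed into a legal (C)V syllable (no codas are permitted; onsets are limited to one consonant).
Each unlicensed consonant is deleted: /k/, /ŋ/, /x/.

θewɪlɪ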